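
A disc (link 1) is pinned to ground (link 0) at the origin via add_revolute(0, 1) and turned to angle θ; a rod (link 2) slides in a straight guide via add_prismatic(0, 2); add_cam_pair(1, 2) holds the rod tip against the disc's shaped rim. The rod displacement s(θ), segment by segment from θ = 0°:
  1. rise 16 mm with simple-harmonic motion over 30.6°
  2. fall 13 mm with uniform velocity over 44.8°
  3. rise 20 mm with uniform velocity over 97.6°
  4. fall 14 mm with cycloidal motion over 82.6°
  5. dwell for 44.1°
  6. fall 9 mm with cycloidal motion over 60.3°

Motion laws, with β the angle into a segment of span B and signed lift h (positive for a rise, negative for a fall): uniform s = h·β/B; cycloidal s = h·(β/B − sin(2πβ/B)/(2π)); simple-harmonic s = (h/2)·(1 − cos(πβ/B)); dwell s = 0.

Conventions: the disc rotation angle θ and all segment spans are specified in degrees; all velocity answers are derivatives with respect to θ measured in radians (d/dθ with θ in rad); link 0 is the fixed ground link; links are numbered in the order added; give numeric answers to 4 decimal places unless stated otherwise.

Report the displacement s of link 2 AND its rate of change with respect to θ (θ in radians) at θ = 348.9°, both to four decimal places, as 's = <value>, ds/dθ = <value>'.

segment 1 (0° to 30.6°, simple-harmonic, h = 16) is passed completely: s = 0.0000 + (16) = 16.0000
segment 2 (30.6° to 75.4°, uniform, h = -13) is passed completely: s = 16.0000 + (-13) = 3.0000
segment 3 (75.4° to 173°, uniform, h = 20) is passed completely: s = 3.0000 + (20) = 23.0000
segment 4 (173° to 255.6°, cycloidal, h = -14) is passed completely: s = 23.0000 + (-14) = 9.0000
segment 5 (255.6° to 299.7°, dwell): s unchanged at 9.0000
θ = 348.9° falls in segment 6 (299.7° to 360°, cycloidal, h = -9): β = 348.9 − 299.7 = 49.2°, B = 60.3°; Δs = -9·(0.8159 − sin(2π·0.8159)/(2π)) = -8.6546; s = 9.0000 − 8.6546 = 0.3454
velocity in seg [299.7°–360°] (cycloidal), θ in radians: β = 49.2° = 0.8587 rad, B = 60.3° = 1.0524 rad; ds/dθ = (h/B)(1 − cos(2πβ/B)) = ((-9)/1.0524)(1 − cos(2π·0.8159)) = -5.110026 mm/rad

s = 0.3454, ds/dθ = -5.1100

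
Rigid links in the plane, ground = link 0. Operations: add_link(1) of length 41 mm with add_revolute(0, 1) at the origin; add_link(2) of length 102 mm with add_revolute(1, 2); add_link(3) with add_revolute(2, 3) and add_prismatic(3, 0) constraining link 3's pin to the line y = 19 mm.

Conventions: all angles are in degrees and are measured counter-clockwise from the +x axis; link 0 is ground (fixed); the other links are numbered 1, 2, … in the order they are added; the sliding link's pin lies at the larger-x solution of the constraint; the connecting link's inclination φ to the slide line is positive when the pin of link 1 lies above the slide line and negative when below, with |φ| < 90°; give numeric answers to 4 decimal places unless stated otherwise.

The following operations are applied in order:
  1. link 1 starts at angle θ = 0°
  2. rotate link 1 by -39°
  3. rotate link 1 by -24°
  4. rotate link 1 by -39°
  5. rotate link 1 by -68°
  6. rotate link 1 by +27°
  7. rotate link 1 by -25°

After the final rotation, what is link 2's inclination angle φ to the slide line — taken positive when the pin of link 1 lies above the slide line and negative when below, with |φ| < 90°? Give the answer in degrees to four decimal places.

geometry: r = 41 mm, L = 102 mm, e = 19 mm; θ starts at 0°
rotate link 1 by -39°: θ ← 0° -39° = -39°
rotate link 1 by -24°: θ ← -39° -24° = -63°
rotate link 1 by -39°: θ ← -63° -39° = -102°
rotate link 1 by -68°: θ ← -102° -68° = -170°
rotate link 1 by +27°: θ ← -170° +27° = -143°
rotate link 1 by -25°: θ ← -143° -25° = -168°
h = r sin θ − e = -8.524379 − 19 = -27.524379
sin φ = h / L = -27.524379 / 102 = -0.26984686
φ = arcsin(-0.26984686) = -15.655154°

-15.6552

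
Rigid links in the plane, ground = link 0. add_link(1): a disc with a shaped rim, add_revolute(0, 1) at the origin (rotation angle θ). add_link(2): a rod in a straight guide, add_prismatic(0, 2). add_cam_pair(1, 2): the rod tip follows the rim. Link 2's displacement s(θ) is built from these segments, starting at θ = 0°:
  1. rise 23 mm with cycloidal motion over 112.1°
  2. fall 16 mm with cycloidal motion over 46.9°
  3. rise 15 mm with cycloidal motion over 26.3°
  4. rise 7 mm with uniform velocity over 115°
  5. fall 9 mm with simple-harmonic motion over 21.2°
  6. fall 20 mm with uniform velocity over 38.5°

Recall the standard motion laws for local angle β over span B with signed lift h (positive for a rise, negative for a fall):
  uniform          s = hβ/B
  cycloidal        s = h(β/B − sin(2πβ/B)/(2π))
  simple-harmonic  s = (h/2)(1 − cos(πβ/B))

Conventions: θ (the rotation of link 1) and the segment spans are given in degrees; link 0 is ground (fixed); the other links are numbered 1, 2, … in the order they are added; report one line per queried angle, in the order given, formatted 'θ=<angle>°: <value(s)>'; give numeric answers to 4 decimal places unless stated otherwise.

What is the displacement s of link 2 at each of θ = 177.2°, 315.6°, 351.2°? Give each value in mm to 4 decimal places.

segment 1 (0° to 112.1°, cycloidal, h = 23) is passed completely: s = 0.0000 + (23) = 23.0000
segment 2 (112.1° to 159°, cycloidal, h = -16) is passed completely: s = 23.0000 + (-16) = 7.0000
θ = 177.2° falls in segment 3 (159° to 185.3°, cycloidal, h = 15): β = 177.2 − 159 = 18.2°, B = 26.3°; Δs = 15·(0.6920 − sin(2π·0.6920)/(2π)) = 12.6109; s = 7.0000 + 12.6109 = 19.6109
segment 3 (159° to 185.3°, cycloidal, h = 15) is passed completely: s = 7.0000 + (15) = 22.0000
segment 4 (185.3° to 300.3°, uniform, h = 7) is passed completely: s = 22.0000 + (7) = 29.0000
θ = 315.6° falls in segment 5 (300.3° to 321.5°, simple-harmonic, h = -9): β = 315.6 − 300.3 = 15.3°, B = 21.2°; Δs = -9/2·(1 − cos(π·0.7217)) = -7.3869; s = 29.0000 − 7.3869 = 21.6131
segment 5 (300.3° to 321.5°, simple-harmonic, h = -9) is passed completely: s = 29.0000 + (-9) = 20.0000
θ = 351.2° falls in segment 6 (321.5° to 360°, uniform, h = -20): β = 351.2 − 321.5 = 29.7°, B = 38.5°; Δs = -20·29.7/38.5 = -15.4286; s = 20.0000 − 15.4286 = 4.5714

θ=177.2°: 19.6109
θ=315.6°: 21.6131
θ=351.2°: 4.5714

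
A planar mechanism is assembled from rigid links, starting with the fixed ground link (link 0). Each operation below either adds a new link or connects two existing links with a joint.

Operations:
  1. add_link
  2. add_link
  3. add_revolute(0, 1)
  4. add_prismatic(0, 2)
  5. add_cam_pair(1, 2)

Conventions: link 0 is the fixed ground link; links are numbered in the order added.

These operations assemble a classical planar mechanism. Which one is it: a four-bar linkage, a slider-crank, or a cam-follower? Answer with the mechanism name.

links: 3 (incl. ground); joints: 1 revolute, 1 prismatic, 1 higher (cam) pair, forming one closed loop
3 links, revolute + prismatic + higher pair in one loop → cam-follower

cam-follower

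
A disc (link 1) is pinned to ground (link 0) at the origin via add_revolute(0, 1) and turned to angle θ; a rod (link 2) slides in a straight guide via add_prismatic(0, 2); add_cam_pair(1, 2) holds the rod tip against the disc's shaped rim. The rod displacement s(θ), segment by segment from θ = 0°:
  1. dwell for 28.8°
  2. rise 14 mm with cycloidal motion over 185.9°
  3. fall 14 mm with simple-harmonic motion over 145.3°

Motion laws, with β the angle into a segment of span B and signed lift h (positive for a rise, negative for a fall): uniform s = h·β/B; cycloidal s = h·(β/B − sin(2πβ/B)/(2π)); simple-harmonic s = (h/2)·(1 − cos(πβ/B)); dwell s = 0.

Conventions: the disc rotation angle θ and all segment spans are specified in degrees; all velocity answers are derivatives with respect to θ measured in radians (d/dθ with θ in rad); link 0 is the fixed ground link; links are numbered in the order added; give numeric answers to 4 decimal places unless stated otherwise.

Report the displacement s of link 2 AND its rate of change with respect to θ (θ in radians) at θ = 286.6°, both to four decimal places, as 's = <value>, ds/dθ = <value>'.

segment 1 (0° to 28.8°, dwell): s unchanged at 0.0000
segment 2 (28.8° to 214.7°, cycloidal, h = 14) is passed completely: s = 0.0000 + (14) = 14.0000
θ = 286.6° falls in segment 3 (214.7° to 360°, simple-harmonic, h = -14): β = 286.6 − 214.7 = 71.9°, B = 145.3°; Δs = -14/2·(1 − cos(π·0.4948)) = -6.8865; s = 14.0000 − 6.8865 = 7.1135
velocity in seg [214.7°–360°] (simple-harmonic), θ in radians: β = 71.9° = 1.2549 rad, B = 145.3° = 2.5360 rad; ds/dθ = (πh/(2B)) sin(πβ/B) = (π·(-14)/(2·2.5360)) sin(π·0.4948) = -8.670574 mm/rad

s = 7.1135, ds/dθ = -8.6706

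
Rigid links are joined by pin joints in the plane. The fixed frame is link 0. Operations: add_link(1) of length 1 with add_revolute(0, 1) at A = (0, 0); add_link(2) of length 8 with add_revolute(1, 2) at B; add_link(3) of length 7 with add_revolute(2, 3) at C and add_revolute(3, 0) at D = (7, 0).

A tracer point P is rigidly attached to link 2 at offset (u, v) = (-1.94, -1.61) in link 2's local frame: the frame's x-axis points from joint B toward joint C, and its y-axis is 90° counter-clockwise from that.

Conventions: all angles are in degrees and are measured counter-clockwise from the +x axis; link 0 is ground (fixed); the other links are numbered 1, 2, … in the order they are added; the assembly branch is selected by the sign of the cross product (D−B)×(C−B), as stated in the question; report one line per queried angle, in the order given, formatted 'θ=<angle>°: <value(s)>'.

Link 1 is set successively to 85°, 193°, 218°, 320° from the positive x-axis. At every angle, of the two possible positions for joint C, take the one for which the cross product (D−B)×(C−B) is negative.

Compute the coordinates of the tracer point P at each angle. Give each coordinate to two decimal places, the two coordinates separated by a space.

A=(0,0), D=(7.00,0)
θ=85°: B = A + 1.00·(cos85°, sin85°) = (0.0872, 0.9962)
θ=85°: |BD| = 6.9843
θ=85°: circle(B,8.00) ∩ circle(D,7.00): a=4.5660, h=6.5690
θ=85°:   candidates: C₊=(5.5434,6.8468) cross=45.880; C₋=(3.6695,-6.1569) cross=-45.880
θ=85°:   branch - wants cross < 0 → take C=(3.6695,-6.1569) (cross=-45.880)
θ=85°: ex = (C−B)/|BC| = (0.4478,-0.8941); ey = (0.8941,0.4478)
θ=85°: P = B + -1.94·ex + -1.61·ey = (-2.2211,2.0099)
θ=193°: B = A + 1.00·(cos193°, sin193°) = (-0.9744, -0.2250)
θ=193°: |BD| = 7.9775
θ=193°: circle(B,8.00) ∩ circle(D,7.00): a=4.9289, h=6.3013
θ=193°:   candidates: C₊=(3.7749,6.2128) cross=50.269; C₋=(4.1303,-6.3847) cross=-50.269
θ=193°:   branch - wants cross < 0 → take C=(4.1303,-6.3847) (cross=-50.269)
θ=193°: ex = (C−B)/|BC| = (0.6381,-0.7700); ey = (0.7700,0.6381)
θ=193°: P = B + -1.94·ex + -1.61·ey = (-3.4519,0.2415)
θ=218°: B = A + 1.00·(cos218°, sin218°) = (-0.7880, -0.6157)
θ=218°: |BD| = 7.8123
θ=218°: circle(B,8.00) ∩ circle(D,7.00): a=4.8662, h=6.3498
θ=218°:   candidates: C₊=(3.5626,6.0979) cross=49.607; C₋=(4.5634,-6.5623) cross=-49.607
θ=218°:   branch - wants cross < 0 → take C=(4.5634,-6.5623) (cross=-49.607)
θ=218°: ex = (C−B)/|BC| = (0.6689,-0.7433); ey = (0.7433,0.6689)
θ=218°: P = B + -1.94·ex + -1.61·ey = (-3.2825,-0.2506)
θ=320°: B = A + 1.00·(cos320°, sin320°) = (0.7660, -0.6428)
θ=320°: |BD| = 6.2670
θ=320°: circle(B,8.00) ∩ circle(D,7.00): a=4.3302, h=6.7267
θ=320°:   candidates: C₊=(4.3835,6.4926) cross=42.156; C₋=(5.7634,-6.8899) cross=-42.156
θ=320°:   branch - wants cross < 0 → take C=(5.7634,-6.8899) (cross=-42.156)
θ=320°: ex = (C−B)/|BC| = (0.6247,-0.7809); ey = (0.7809,0.6247)
θ=320°: P = B + -1.94·ex + -1.61·ey = (-1.7030,-0.1336)

θ=85°: -2.22 2.01
θ=193°: -3.45 0.24
θ=218°: -3.28 -0.25
θ=320°: -1.70 -0.13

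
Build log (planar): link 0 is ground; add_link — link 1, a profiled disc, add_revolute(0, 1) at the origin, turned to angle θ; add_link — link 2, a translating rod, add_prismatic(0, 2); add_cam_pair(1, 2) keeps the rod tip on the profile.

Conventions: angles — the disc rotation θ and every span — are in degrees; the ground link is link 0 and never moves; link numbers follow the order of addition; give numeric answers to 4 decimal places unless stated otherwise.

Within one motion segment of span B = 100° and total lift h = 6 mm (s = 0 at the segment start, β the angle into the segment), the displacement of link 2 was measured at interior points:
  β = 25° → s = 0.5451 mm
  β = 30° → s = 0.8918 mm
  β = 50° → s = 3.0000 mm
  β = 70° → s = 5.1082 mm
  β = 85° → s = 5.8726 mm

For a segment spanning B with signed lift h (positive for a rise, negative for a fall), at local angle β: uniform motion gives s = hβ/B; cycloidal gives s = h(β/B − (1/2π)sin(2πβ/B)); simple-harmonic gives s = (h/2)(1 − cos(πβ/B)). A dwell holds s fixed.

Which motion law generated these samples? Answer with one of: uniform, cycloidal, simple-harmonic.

candidates at β/B = r: uniform s = h·r (linear in β); cycloidal s = h·(r − sin(2πr)/(2π)); simple-harmonic s = (h/2)(1 − cos(πr))
β=25°: printed 0.5451 | uniform 1.5000, cycloidal 0.5451, simple-harmonic 0.8787
β=30°: printed 0.8918 | uniform 1.8000, cycloidal 0.8918, simple-harmonic 1.2366
β=50°: printed 3.0000 | uniform 3.0000, cycloidal 3.0000, simple-harmonic 3.0000
β=70°: printed 5.1082 | uniform 4.2000, cycloidal 5.1082, simple-harmonic 4.7634
β=85°: printed 5.8726 | uniform 5.1000, cycloidal 5.8726, simple-harmonic 5.6730
only one law matches every sample → cycloidal

cycloidal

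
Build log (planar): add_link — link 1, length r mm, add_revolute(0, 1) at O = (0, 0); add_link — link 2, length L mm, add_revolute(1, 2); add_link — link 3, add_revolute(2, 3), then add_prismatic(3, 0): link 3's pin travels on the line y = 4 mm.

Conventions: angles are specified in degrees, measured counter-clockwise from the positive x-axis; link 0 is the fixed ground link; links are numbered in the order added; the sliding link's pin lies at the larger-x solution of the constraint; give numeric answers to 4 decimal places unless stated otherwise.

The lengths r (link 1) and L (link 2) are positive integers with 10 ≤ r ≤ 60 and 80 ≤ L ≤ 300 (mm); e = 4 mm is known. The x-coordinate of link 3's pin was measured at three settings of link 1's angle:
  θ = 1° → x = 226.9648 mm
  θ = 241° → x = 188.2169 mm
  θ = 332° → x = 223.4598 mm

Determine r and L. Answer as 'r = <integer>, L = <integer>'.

constraint per measurement: (x − r cos θ)² + (r sin θ − e)² = L²
subtracting the θ₁ and θ₂ equations cancels the r² and L² terms:
r = (x₁² − x₂²) / (2[(x₁cos θ₁ + e sin θ₁) − (x₂cos θ₂ + e sin θ₂)]) = 25.0000 → r = 25
L² = (x₁ − r cos θ₁)² + (r sin θ₁ − e)² = 40804.0183 → L = 202.0000 → L = 202
check at θ₃=332°: x = 223.4598 (printed 223.4598) ✓

r = 25, L = 202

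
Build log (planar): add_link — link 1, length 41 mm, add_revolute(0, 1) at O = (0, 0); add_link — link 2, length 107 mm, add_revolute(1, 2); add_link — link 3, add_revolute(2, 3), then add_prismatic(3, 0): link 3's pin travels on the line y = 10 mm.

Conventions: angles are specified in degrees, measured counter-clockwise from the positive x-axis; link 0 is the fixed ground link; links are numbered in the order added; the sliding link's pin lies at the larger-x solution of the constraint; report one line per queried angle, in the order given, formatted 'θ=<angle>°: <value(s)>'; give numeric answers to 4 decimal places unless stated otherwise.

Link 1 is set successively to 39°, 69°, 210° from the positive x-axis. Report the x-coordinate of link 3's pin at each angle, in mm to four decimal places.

geometry: r = 41 mm, L = 107 mm, e = 10 mm
θ=39°: crank pin P = (r cos θ, r sin θ) = (31.862984, 25.802136)
θ=39°: h = r sin θ − e = 25.802136 − 10 = 15.802136
θ=39°: x = r cos θ + √(L² − h²) = 31.862984 + 105.826710 = 137.689694
θ=69°: crank pin P = (r cos θ, r sin θ) = (14.693086, 38.276797)
θ=69°: h = r sin θ − e = 38.276797 − 10 = 28.276797
θ=69°: x = r cos θ + √(L² − h²) = 14.693086 + 103.196040 = 117.889126
θ=210°: crank pin P = (r cos θ, r sin θ) = (-35.507042, -20.500000)
θ=210°: h = r sin θ − e = -20.500000 − 10 = -30.500000
θ=210°: x = r cos θ + √(L² − h²) = -35.507042 + 102.560957 = 67.053916

θ=39°: 137.6897
θ=69°: 117.8891
θ=210°: 67.0539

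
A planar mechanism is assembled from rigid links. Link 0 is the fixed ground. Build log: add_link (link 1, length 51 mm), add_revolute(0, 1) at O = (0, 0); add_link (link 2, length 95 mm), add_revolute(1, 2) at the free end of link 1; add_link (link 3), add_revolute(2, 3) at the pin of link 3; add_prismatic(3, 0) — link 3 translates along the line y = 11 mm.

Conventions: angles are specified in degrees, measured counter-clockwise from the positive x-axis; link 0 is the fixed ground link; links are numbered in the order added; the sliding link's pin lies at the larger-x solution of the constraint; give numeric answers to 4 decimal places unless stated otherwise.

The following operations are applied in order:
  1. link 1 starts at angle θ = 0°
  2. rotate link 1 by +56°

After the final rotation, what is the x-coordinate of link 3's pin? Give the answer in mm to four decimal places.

geometry: r = 51 mm, L = 95 mm, e = 11 mm; θ starts at 0°
rotate link 1 by +56°: θ ← 0° +56° = 56°
crank pin P = (r cos θ, r sin θ) = (28.518838, 42.280916)
h = r sin θ − e = 42.280916 − 11 = 31.280916
x = r cos θ + √(L² − h²) = 28.518838 + 89.702309 = 118.221147

118.2211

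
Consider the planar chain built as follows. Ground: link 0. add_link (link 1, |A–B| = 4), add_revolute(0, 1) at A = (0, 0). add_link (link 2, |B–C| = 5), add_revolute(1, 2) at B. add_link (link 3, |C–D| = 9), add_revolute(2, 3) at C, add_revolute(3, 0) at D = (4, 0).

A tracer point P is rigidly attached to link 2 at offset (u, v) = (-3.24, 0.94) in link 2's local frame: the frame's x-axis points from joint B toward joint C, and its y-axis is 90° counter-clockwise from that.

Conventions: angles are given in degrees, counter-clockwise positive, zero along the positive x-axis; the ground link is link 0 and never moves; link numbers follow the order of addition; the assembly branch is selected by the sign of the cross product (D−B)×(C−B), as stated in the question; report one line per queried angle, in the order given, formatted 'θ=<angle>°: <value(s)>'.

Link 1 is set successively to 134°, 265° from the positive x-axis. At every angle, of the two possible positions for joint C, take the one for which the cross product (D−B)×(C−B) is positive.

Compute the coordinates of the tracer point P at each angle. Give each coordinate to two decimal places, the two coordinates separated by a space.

A=(0,0), D=(4.00,0)
θ=134°: B = A + 4.00·(cos134°, sin134°) = (-2.7786, 2.8774)
θ=134°: |BD| = 7.3640
θ=134°: circle(B,5.00) ∩ circle(D,9.00): a=-0.1202, h=4.9986
θ=134°:   candidates: C₊=(-0.9362,7.5255) cross=36.810; C₋=(-4.8424,-1.6769) cross=-36.810
θ=134°:   branch + wants cross > 0 → take C=(-0.9362,7.5255) (cross=36.810)
θ=134°: ex = (C−B)/|BC| = (0.3685,0.9296); ey = (-0.9296,0.3685)
θ=134°: P = B + -3.24·ex + 0.94·ey = (-4.8464,0.2117)
θ=265°: B = A + 4.00·(cos265°, sin265°) = (-0.3486, -3.9848)
θ=265°: |BD| = 5.8982
θ=265°: circle(B,5.00) ∩ circle(D,9.00): a=-1.7981, h=4.6655
θ=265°:   candidates: C₊=(-4.8263,-1.7598) cross=27.518; C₋=(1.4777,-8.6393) cross=-27.518
θ=265°:   branch + wants cross > 0 → take C=(-4.8263,-1.7598) (cross=27.518)
θ=265°: ex = (C−B)/|BC| = (-0.8955,0.4450); ey = (-0.4450,-0.8955)
θ=265°: P = B + -3.24·ex + 0.94·ey = (2.1346,-6.2684)

θ=134°: -4.85 0.21
θ=265°: 2.13 -6.27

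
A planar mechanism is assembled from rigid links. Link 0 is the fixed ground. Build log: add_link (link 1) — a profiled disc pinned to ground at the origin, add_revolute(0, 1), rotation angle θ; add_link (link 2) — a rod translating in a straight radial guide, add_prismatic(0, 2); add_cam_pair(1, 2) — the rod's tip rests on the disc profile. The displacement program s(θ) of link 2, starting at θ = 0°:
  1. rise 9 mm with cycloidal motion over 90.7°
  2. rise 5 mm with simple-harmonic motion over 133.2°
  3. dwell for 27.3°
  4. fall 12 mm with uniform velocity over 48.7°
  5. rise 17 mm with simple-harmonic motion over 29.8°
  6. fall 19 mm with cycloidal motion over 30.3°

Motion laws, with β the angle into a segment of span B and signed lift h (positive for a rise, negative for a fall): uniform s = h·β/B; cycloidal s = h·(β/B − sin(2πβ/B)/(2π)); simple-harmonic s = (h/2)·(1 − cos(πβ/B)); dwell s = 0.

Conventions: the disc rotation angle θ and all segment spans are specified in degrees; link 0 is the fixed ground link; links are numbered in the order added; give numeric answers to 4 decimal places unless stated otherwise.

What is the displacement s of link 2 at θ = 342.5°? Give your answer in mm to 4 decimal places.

seg 1 [0°–90.7°] cycloidal, h=9: full span → s += 9 → s = 9.0000
seg 2 [90.7°–223.9°] simple-harmonic, h=5: full span → s += 5 → s = 14.0000
seg 3 [223.9°–251.2°] dwell: s stays 14.0000
seg 4 [251.2°–299.9°] uniform, h=-12: full span → s += -12 → s = 2.0000
seg 5 [299.9°–329.7°] simple-harmonic, h=17: full span → s += 17 → s = 19.0000
seg 6 [329.7°–360°] cycloidal, h=-19: θ=342.5° here. β=12.8, B=30.3. -19·(0.4224 − sin(2π·0.4224)/(2π)) = -6.6104 → s = 12.3896

12.3896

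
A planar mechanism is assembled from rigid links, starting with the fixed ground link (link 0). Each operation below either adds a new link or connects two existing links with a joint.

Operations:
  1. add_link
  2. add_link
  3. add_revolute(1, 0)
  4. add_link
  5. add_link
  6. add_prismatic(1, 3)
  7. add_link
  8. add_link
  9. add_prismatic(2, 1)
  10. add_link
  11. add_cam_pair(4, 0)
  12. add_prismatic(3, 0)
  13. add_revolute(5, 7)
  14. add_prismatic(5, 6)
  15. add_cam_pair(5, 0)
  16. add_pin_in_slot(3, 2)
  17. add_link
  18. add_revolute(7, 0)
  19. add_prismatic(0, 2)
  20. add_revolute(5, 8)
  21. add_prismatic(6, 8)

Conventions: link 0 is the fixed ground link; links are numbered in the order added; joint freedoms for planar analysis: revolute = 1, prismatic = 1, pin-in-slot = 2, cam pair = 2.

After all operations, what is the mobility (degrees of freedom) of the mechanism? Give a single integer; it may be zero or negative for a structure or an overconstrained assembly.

L=1 J1=0 J2=0
add link → L=2 J1=0 J2=0
add link → L=3 J1=0 J2=0
R@1,0 dof=1 J1 → L=3 J1=1 J2=0
add link → L=4 J1=1 J2=0
add link → L=5 J1=1 J2=0
P@1,3 dof=1 J1 → L=5 J1=2 J2=0
add link → L=6 J1=2 J2=0
add link → L=7 J1=2 J2=0
P@2,1 dof=1 J1 → L=7 J1=3 J2=0
add link → L=8 J1=3 J2=0
C@4,0 dof=2 J2 → L=8 J1=3 J2=1
P@3,0 dof=1 J1 → L=8 J1=4 J2=1
R@5,7 dof=1 J1 → L=8 J1=5 J2=1
P@5,6 dof=1 J1 → L=8 J1=6 J2=1
C@5,0 dof=2 J2 → L=8 J1=6 J2=2
PS@3,2 dof=2 J2 → L=8 J1=6 J2=3
add link → L=9 J1=6 J2=3
R@7,0 dof=1 J1 → L=9 J1=7 J2=3
P@0,2 dof=1 J1 → L=9 J1=8 J2=3
R@5,8 dof=1 J1 → L=9 J1=9 J2=3
P@6,8 dof=1 J1 → L=9 J1=10 J2=3
M=3(L−1)−2J1−J2=3·8−2·10−3=1

M = 1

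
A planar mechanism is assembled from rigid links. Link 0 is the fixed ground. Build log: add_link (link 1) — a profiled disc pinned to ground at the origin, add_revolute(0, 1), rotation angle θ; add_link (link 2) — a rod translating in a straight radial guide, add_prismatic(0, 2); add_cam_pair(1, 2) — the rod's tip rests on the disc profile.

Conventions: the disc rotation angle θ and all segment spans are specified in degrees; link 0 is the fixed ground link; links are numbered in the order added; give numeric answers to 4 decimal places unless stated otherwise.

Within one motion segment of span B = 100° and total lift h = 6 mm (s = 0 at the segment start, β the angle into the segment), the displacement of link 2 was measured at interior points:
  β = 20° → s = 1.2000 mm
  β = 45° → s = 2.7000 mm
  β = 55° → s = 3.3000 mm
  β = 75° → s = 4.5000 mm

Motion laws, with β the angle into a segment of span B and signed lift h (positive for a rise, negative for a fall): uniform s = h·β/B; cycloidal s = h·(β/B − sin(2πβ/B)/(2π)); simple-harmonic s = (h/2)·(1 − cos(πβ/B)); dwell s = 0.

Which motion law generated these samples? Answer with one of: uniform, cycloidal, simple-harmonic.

candidates at β/B = r: uniform s = h·r (linear in β); cycloidal s = h·(r − sin(2πr)/(2π)); simple-harmonic s = (h/2)(1 − cos(πr))
β=20°: printed 1.2000 | uniform 1.2000, cycloidal 0.2918, simple-harmonic 0.5729
β=45°: printed 2.7000 | uniform 2.7000, cycloidal 2.4049, simple-harmonic 2.5307
β=55°: printed 3.3000 | uniform 3.3000, cycloidal 3.5951, simple-harmonic 3.4693
β=75°: printed 4.5000 | uniform 4.5000, cycloidal 5.4549, simple-harmonic 5.1213
only one law matches every sample → uniform

uniform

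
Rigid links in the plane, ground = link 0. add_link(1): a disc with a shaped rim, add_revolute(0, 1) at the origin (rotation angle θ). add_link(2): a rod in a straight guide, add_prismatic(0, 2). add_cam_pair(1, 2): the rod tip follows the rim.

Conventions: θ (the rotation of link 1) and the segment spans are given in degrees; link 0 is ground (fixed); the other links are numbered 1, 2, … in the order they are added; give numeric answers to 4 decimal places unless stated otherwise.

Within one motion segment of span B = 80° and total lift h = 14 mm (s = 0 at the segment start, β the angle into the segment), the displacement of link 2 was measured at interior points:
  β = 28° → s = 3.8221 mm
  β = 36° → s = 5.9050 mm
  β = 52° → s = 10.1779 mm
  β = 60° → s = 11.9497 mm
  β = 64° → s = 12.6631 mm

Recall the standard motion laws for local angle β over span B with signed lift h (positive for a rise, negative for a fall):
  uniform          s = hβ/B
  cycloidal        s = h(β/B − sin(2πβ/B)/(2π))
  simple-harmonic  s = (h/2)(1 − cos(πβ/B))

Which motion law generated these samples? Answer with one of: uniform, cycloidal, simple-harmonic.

candidates at β/B = r: uniform s = h·r (linear in β); cycloidal s = h·(r − sin(2πr)/(2π)); simple-harmonic s = (h/2)(1 − cos(πr))
β=28°: printed 3.8221 | uniform 4.9000, cycloidal 3.0974, simple-harmonic 3.8221
β=36°: printed 5.9050 | uniform 6.3000, cycloidal 5.6115, simple-harmonic 5.9050
β=52°: printed 10.1779 | uniform 9.1000, cycloidal 10.9026, simple-harmonic 10.1779
β=60°: printed 11.9497 | uniform 10.5000, cycloidal 12.7282, simple-harmonic 11.9497
β=64°: printed 12.6631 | uniform 11.2000, cycloidal 13.3191, simple-harmonic 12.6631
only one law matches every sample → simple-harmonic

simple-harmonic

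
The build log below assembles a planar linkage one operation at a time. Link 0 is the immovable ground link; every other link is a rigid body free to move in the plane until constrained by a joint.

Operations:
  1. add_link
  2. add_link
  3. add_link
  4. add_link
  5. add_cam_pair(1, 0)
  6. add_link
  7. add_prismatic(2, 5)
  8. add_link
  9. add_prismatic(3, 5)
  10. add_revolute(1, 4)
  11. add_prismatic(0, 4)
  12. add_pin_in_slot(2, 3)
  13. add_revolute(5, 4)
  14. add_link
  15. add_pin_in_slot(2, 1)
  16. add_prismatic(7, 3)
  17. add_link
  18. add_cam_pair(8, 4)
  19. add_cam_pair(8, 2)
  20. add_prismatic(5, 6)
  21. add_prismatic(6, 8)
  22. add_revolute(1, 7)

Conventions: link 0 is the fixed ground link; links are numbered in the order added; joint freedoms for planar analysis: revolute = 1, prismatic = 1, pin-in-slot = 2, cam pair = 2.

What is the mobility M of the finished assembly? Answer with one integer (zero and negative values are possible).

L=1 J1=0 J2=0
add link → L=2 J1=0 J2=0
add link → L=3 J1=0 J2=0
add link → L=4 J1=0 J2=0
add link → L=5 J1=0 J2=0
C@1,0 dof=2 J2 → L=5 J1=0 J2=1
add link → L=6 J1=0 J2=1
P@2,5 dof=1 J1 → L=6 J1=1 J2=1
add link → L=7 J1=1 J2=1
P@3,5 dof=1 J1 → L=7 J1=2 J2=1
R@1,4 dof=1 J1 → L=7 J1=3 J2=1
P@0,4 dof=1 J1 → L=7 J1=4 J2=1
PS@2,3 dof=2 J2 → L=7 J1=4 J2=2
R@5,4 dof=1 J1 → L=7 J1=5 J2=2
add link → L=8 J1=5 J2=2
PS@2,1 dof=2 J2 → L=8 J1=5 J2=3
P@7,3 dof=1 J1 → L=8 J1=6 J2=3
add link → L=9 J1=6 J2=3
C@8,4 dof=2 J2 → L=9 J1=6 J2=4
C@8,2 dof=2 J2 → L=9 J1=6 J2=5
P@5,6 dof=1 J1 → L=9 J1=7 J2=5
P@6,8 dof=1 J1 → L=9 J1=8 J2=5
R@1,7 dof=1 J1 → L=9 J1=9 J2=5
M=3(L−1)−2J1−J2=3·8−2·9−5=1

M = 1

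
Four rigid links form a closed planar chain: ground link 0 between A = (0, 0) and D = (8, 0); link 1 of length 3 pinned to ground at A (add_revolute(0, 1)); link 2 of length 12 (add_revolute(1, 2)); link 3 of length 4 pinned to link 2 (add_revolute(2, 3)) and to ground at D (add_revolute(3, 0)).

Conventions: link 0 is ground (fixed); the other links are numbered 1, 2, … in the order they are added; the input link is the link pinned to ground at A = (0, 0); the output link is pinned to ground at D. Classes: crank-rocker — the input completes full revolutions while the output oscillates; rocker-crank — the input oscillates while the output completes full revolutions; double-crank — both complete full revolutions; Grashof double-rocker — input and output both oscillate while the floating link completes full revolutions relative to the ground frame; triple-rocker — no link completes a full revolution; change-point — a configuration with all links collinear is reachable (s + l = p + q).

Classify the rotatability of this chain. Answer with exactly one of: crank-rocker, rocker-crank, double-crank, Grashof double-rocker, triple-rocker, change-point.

lengths: ground=8, input=3, coupler=12, output=4
sorted: s=3 (shortest), l=12 (longest), p+q=12
s + l = 15 vs p + q = 12
s + l > p + q → non-Grashof → no link fully rotates → triple-rocker

triple-rocker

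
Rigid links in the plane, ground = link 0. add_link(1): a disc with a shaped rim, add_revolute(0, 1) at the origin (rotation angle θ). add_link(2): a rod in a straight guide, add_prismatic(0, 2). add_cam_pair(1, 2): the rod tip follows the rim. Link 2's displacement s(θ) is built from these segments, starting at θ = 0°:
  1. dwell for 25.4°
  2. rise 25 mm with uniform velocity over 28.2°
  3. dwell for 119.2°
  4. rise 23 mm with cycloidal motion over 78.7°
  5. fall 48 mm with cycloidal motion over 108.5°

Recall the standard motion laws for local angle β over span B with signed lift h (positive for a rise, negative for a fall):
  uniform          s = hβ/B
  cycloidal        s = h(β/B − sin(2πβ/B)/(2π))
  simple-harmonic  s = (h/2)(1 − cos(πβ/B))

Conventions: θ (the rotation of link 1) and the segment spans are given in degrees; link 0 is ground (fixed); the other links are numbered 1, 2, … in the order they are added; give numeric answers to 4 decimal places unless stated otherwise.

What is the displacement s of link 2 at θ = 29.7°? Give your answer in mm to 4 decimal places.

segment 1 (0° to 25.4°, dwell): s unchanged at 0.0000
θ = 29.7° falls in segment 2 (25.4° to 53.6°, uniform, h = 25): β = 29.7 − 25.4 = 4.3°, B = 28.2°; Δs = 25·4.3/28.2 = 3.8121; s = 0.0000 + 3.8121 = 3.8121

3.8121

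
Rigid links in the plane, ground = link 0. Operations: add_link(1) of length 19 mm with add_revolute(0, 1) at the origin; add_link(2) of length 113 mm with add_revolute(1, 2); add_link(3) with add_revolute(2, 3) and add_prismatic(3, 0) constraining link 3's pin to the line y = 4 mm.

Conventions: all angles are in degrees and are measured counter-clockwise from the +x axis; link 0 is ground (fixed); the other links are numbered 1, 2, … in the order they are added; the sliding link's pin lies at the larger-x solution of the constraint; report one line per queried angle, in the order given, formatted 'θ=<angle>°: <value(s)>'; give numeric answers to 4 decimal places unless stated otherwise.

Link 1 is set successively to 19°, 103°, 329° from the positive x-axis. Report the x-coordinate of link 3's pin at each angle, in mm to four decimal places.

geometry: r = 19 mm, L = 113 mm, e = 4 mm
θ=19°: crank pin P = (r cos θ, r sin θ) = (17.964853, 6.185795)
θ=19°: h = r sin θ − e = 6.185795 − 4 = 2.185795
θ=19°: x = r cos θ + √(L² − h²) = 17.964853 + 112.978858 = 130.943711
θ=103°: crank pin P = (r cos θ, r sin θ) = (-4.274070, 18.513031)
θ=103°: h = r sin θ − e = 18.513031 − 4 = 14.513031
θ=103°: x = r cos θ + √(L² − h²) = -4.274070 + 112.064142 = 107.790072
θ=329°: crank pin P = (r cos θ, r sin θ) = (16.286179, -9.785723)
θ=329°: h = r sin θ − e = -9.785723 − 4 = -13.785723
θ=329°: x = r cos θ + √(L² − h²) = 16.286179 + 112.155935 = 128.442114

θ=19°: 130.9437
θ=103°: 107.7901
θ=329°: 128.4421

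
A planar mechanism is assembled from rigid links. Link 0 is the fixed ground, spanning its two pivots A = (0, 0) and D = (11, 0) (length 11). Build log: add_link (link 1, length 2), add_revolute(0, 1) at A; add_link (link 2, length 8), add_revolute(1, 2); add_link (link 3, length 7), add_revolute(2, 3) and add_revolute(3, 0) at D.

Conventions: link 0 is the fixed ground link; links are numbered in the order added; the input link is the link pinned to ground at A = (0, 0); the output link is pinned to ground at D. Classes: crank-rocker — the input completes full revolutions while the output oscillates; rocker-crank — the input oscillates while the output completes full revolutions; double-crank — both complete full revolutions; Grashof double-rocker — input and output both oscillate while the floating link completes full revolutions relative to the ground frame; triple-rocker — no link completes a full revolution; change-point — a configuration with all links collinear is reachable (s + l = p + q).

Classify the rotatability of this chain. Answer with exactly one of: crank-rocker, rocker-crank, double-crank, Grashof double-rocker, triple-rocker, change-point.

lengths: ground=11, input=2, coupler=8, output=7
sorted: s=2 (shortest), l=11 (longest), p+q=15
s + l = 13 vs p + q = 15
s + l < p + q (Grashof) with shortest = input link → crank-rocker

crank-rocker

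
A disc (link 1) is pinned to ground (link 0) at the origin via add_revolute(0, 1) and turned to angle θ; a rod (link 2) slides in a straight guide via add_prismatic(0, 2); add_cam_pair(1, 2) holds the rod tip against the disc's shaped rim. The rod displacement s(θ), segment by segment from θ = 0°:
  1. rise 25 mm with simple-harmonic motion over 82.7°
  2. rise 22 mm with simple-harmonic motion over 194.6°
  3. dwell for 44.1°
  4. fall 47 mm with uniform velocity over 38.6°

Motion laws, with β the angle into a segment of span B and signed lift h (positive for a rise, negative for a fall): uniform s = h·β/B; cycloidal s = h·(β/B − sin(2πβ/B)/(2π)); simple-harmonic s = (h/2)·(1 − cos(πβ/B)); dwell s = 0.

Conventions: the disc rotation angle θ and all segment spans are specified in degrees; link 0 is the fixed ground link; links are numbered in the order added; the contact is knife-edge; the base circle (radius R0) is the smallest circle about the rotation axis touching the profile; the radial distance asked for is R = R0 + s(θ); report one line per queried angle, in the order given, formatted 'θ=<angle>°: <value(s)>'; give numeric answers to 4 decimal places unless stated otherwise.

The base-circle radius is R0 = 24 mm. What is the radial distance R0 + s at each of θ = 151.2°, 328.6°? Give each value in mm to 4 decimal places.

segment 1 (0° to 82.7°, simple-harmonic, h = 25) is passed completely: s = 0.0000 + (25) = 25.0000
θ = 151.2° falls in segment 2 (82.7° to 277.3°, simple-harmonic, h = 22): β = 151.2 − 82.7 = 68.5°, B = 194.6°; Δs = 22/2·(1 − cos(π·0.3520)) = 6.0679; s = 25.0000 + 6.0679 = 31.0679
segment 2 (82.7° to 277.3°, simple-harmonic, h = 22) is passed completely: s = 25.0000 + (22) = 47.0000
segment 3 (277.3° to 321.4°, dwell): s unchanged at 47.0000
θ = 328.6° falls in segment 4 (321.4° to 360°, uniform, h = -47): β = 328.6 − 321.4 = 7.2°, B = 38.6°; Δs = -47·7.2/38.6 = -8.7668; s = 47.0000 − 8.7668 = 38.2332
θ=151.2°: R = R0 + s = 24 + 31.0679 = 55.0679
θ=328.6°: R = R0 + s = 24 + 38.2332 = 62.2332

θ=151.2°: 55.0679
θ=328.6°: 62.2332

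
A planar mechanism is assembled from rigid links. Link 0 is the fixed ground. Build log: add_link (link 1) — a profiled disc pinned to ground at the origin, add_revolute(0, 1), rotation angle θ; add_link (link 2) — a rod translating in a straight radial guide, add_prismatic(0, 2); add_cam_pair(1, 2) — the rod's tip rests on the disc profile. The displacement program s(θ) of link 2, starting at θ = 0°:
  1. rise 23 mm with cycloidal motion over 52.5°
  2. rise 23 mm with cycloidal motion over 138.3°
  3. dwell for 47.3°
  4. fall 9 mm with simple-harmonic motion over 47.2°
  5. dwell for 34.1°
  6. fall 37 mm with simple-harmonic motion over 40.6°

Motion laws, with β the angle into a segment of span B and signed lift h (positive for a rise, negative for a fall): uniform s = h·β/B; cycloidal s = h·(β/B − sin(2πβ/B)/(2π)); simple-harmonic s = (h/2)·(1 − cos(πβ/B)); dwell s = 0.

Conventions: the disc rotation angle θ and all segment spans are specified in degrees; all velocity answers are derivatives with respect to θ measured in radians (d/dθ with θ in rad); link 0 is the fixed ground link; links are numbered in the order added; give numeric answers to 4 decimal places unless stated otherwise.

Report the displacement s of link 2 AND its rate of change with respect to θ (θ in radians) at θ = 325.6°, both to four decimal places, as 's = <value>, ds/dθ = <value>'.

seg 1 [0°–52.5°] cycloidal, h=23: full span → s += 23 → s = 23.0000
seg 2 [52.5°–190.8°] cycloidal, h=23: full span → s += 23 → s = 46.0000
seg 3 [190.8°–238.1°] dwell: s stays 46.0000
seg 4 [238.1°–285.3°] simple-harmonic, h=-9: full span → s += -9 → s = 37.0000
seg 5 [285.3°–319.4°] dwell: s stays 37.0000
seg 6 [319.4°–360°] simple-harmonic, h=-37: θ=325.6° here. β=6.2, B=40.6. -37/2·(1 − cos(π·0.1527)) = -2.0885 → s = 34.9115
velocity in seg [319.4°–360°] (simple-harmonic), θ in radians: β = 6.2° = 0.1082 rad, B = 40.6° = 0.7086 rad; ds/dθ = (πh/(2B)) sin(πβ/B) = (π·(-37)/(2·0.7086)) sin(π·0.1527) = -37.856846 mm/rad

s = 34.9115, ds/dθ = -37.8568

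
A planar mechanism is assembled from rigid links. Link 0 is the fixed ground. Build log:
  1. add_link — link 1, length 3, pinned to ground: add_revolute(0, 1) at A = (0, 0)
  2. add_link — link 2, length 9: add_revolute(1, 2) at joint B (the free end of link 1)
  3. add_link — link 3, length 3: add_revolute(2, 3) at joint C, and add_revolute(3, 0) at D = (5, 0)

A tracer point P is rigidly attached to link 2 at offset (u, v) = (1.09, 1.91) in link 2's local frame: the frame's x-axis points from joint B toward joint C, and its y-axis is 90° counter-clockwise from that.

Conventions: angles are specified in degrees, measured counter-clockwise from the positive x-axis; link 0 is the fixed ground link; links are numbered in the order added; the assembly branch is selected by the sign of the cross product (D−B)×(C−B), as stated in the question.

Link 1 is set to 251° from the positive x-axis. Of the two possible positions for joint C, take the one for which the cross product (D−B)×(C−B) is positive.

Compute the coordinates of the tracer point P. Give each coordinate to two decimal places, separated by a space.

A=(0,0), D=(5.00,0)
B = A + 3.00·(cos251°, sin251°) = (-0.9767, -2.8366)
|BD| = 6.6157
circle(B,9.00) ∩ circle(D,3.00): a=8.7495, h=2.1088
  candidates: C₊=(6.0235,2.8200) cross=13.951; C₋=(7.8319,-0.9902) cross=-13.951
  branch + wants cross > 0 → take C=(6.0235,2.8200) (cross=13.951)
ex = (C−B)/|BC| = (0.7778,0.6285); ey = (-0.6285,0.7778)
P = B + 1.09·ex + 1.91·ey = (-1.3293,-0.6659)

-1.33 -0.67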